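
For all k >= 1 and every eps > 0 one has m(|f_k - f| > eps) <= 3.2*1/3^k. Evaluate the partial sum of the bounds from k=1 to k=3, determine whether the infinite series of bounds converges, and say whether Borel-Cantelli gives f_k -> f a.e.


Step 1: List the terms 3.2*1/3^k for k = 1 to 3:
  k=1: 1.066667
  k=2: 0.355556
  k=3: 0.118519
Step 2: Partial sum = 1.066667 + 0.355556 + 0.118519
     = 1.540741
Step 3: The full series sum_(k>=1) 3.2*1/3^k converges (geometric series with ratio 1/3 < 1; a constant multiple of a convergent series converges).
Step 4: Fix eps > 0. Since sum_k m(|f_k - f| > eps) < infinity, the Borel-Cantelli lemma gives
        m(limsup_k {|f_k - f| > eps}) = 0, i.e. for a.e. x, |f_k(x) - f(x)| <= eps for all large k.
        Applying this with eps = 1/j for j = 1, 2, ... and intersecting the countably many full-measure sets,
        for a.e. x we get limsup_k |f_k(x) - f(x)| <= 1/j for every j, hence f_k -> f almost everywhere.
Conclusion: series converges; Borel-Cantelli yields f_k -> f a.e.


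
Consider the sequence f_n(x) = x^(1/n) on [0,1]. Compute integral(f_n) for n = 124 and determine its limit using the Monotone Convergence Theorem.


At n = 124: f_124(x) = x^(1/124).
Step 1: integral(x^(1/124), 0, 1) = [x^(1/124+1) / (1/124+1)] from 0 to 1
     = 1 / (1/124 + 1) = 1 / ((124+1)/124) = 124/(124+1)
     = 124/125 = 0.992
Step 2: As n -> infinity, f_n(x) = x^(1/n) -> 1 for x in (0,1], and f_n is increasing in n.
By MCT, lim_n integral(f_n) = integral(lim_n f_n) = integral(1, 0, 1) = 1.
Step 3: Verify convergence: 124/125 = 0.992 -> 1


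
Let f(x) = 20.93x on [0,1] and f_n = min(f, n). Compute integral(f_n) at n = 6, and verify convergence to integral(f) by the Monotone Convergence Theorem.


f(x) = 20.93x on [0,1]; f_n(x) = min(20.93x, n). At n = 6:
Step 1: f(x) reaches 6 at x = 6/20.93 = 0.28667
Step 2: integral(f_6) = integral(20.93x, 0, 0.28667) + integral(6, 0.28667, 1)
       = 20.93*0.28667^2/2 + 6*(1 - 0.28667)
       = 0.86001 + 4.279981
       = 5.13999
Step 3: As n -> infinity, f_n increases to f, so by MCT integral(f_n) -> integral(f) = 20.93/2 = 10.465.
Convergence: integral(f_6) = 5.13999 -> 10.465 as n -> infinity


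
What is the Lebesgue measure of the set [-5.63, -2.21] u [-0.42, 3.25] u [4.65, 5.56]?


For pairwise disjoint intervals, m(union) = sum of lengths.
= (-2.21 - -5.63) + (3.25 - -0.42) + (5.56 - 4.65)
= 3.42 + 3.67 + 0.91
= 8


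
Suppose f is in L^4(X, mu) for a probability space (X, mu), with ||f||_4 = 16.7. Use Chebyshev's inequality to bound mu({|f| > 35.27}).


Chebyshev/Markov inequality: mu(|f| > eps) <= (||f||_p / eps)^p
Step 1: ||f||_4 / eps = 16.7 / 35.27 = 0.47349
Step 2: Raise to power p = 4:
  (0.47349)^4 = 0.050262
Step 3: Therefore mu(|f| > 35.27) <= 0.050262


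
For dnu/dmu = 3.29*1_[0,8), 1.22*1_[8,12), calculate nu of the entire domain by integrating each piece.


Integrate each piece of the Radon-Nikodym derivative:
Step 1: integral_0^8 3.29 dx = 3.29*(8-0) = 3.29*8 = 26.32
Step 2: integral_8^12 1.22 dx = 1.22*(12-8) = 1.22*4 = 4.88
Total: 26.32 + 4.88 = 31.2


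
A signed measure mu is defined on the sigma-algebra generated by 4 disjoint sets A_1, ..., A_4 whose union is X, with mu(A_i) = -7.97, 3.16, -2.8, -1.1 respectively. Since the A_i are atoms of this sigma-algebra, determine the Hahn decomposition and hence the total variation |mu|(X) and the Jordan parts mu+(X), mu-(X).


Step 1: Every measurable set is a union of atoms (the cells / points), so a Hahn decomposition is
  obtained by grouping atoms by sign: P = union of atoms with mu > 0, N = union of the remaining atoms.
  Atoms in P (indices): 2;  atoms in N (indices): 1, 3, 4
  Positive values: 3.16
  Negative values: -7.97, -2.8, -1.1
Step 2: mu+(X) = mu(P) = sum of positive atom values = 3.16
Step 3: mu-(X) = -mu(N) = sum of |negative atom values| = 11.87
Step 4: |mu|(X) = mu+(X) + mu-(X) = 3.16 + 11.87 = 15.03


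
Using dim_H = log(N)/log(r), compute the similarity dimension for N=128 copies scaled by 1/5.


For a self-similar set with N copies scaled by 1/r:
dim_H = log(N)/log(r) = log(128)/log(5)
= 4.85203/1.609438
= 3.014736


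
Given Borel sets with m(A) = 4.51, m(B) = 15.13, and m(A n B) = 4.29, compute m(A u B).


By inclusion-exclusion: m(A u B) = m(A) + m(B) - m(A n B)
= 4.51 + 15.13 - 4.29
= 15.35


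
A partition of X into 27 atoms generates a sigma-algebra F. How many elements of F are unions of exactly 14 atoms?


Each element of F is a union of some subset of the 27 atoms.
Elements that are unions of exactly 14 atoms correspond to 14-element subsets of the 27 atoms.
Count = C(27, 14) = 27! / (14! * 13!) = 20058300.


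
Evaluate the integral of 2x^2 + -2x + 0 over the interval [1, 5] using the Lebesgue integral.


The Lebesgue integral of a Riemann-integrable function agrees with the Riemann integral.
Antiderivative F(x) = (2/3)x^3 + (-2/2)x^2 + 0x
F(5) = (2/3)*5^3 + (-2/2)*5^2 + 0*5
     = (2/3)*125 + (-2/2)*25 + 0*5
     = 83.333333 + -25 + 0
     = 58.333333
F(1) = -0.333333
Integral = F(5) - F(1) = 58.333333 - -0.333333 = 58.666667


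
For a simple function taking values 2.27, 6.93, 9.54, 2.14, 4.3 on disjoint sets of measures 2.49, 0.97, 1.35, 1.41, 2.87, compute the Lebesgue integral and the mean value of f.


Step 1: Integral = sum(value_i * measure_i)
= 2.27*2.49 + 6.93*0.97 + 9.54*1.35 + 2.14*1.41 + 4.3*2.87
= 5.6523 + 6.7221 + 12.879 + 3.0174 + 12.341
= 40.6118
Step 2: Total measure of domain = 2.49 + 0.97 + 1.35 + 1.41 + 2.87 = 9.09
Step 3: Average value = 40.6118 / 9.09 = 4.467745


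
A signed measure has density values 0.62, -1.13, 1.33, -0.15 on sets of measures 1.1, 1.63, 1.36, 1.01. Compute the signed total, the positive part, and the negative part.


Step 1: Compute signed measure on each set:
  Set 1: 0.62 * 1.1 = 0.682
  Set 2: -1.13 * 1.63 = -1.8419
  Set 3: 1.33 * 1.36 = 1.8088
  Set 4: -0.15 * 1.01 = -0.1515
Step 2: Total signed measure = (0.682) + (-1.8419) + (1.8088) + (-0.1515)
     = 0.4974
Step 3: Positive part mu+(X) = sum of positive contributions = 2.4908
Step 4: Negative part mu-(X) = |sum of negative contributions| = 1.9934


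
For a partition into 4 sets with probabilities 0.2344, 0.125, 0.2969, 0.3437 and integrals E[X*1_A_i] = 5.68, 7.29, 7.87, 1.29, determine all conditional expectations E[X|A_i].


For each cell A_i: E[X|A_i] = E[X*1_A_i] / P(A_i)
Step 1: E[X|A_1] = 5.68 / 0.2344 = 24.232082
Step 2: E[X|A_2] = 7.29 / 0.125 = 58.32
Step 3: E[X|A_3] = 7.87 / 0.2969 = 26.507241
Step 4: E[X|A_4] = 1.29 / 0.3437 = 3.753273
Verification: E[X] = sum E[X*1_A_i] = 5.68 + 7.29 + 7.87 + 1.29 = 22.13


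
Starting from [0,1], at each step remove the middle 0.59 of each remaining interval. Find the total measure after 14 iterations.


Step 1: At each step, fraction remaining = 1 - 0.59 = 0.41
Step 2: After 14 steps, measure = (0.41)^14
Result = 3.792923e-06


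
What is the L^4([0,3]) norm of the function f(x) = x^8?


Step 1: ||f||_4 = (integral_0^3 |x^8|^4 dx)^(1/4)
     = (integral_0^3 x^32 dx)^(1/4)
Step 2: integral_0^3 x^32 dx = [x^33/(33)] from 0 to 3 = 3^33/33
     = 5559060566555523/33 = 1.684564e+14
Step 3: ||f||_4 = (1.684564e+14)^(1/4) = 3602.648294


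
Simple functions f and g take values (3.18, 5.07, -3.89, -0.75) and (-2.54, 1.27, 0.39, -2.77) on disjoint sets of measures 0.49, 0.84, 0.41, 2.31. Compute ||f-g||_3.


Step 1: Compute differences f_i - g_i:
  3.18 - -2.54 = 5.72
  5.07 - 1.27 = 3.8
  -3.89 - 0.39 = -4.28
  -0.75 - -2.77 = 2.02
Step 2: Compute |diff|^3 * measure for each set:
  |5.72|^3 * 0.49 = 187.149248 * 0.49 = 91.703132
  |3.8|^3 * 0.84 = 54.872 * 0.84 = 46.09248
  |-4.28|^3 * 0.41 = 78.402752 * 0.41 = 32.145128
  |2.02|^3 * 2.31 = 8.242408 * 2.31 = 19.039962
Step 3: Sum = 188.980702
Step 4: ||f-g||_3 = (188.980702)^(1/3) = 5.738598


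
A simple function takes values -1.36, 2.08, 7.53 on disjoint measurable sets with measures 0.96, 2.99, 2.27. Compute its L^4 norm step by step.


Step 1: Compute |f_i|^4 for each value:
  |-1.36|^4 = 3.42102
  |2.08|^4 = 18.717737
  |7.53|^4 = 3214.992061
Step 2: Multiply by measures and sum:
  3.42102 * 0.96 = 3.284179
  18.717737 * 2.99 = 55.966034
  3214.992061 * 2.27 = 7298.031978
Sum = 3.284179 + 55.966034 + 7298.031978 = 7357.282191
Step 3: Take the p-th root:
||f||_4 = (7357.282191)^(1/4) = 9.261458


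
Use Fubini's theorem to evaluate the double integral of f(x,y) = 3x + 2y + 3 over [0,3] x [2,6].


By Fubini, integrate in x first, then y.
Step 1: Fix y, integrate over x in [0,3]:
  integral(3x + 2y + 3, x=0..3)
  = 3*(3^2 - 0^2)/2 + (2y + 3)*(3 - 0)
  = 13.5 + (2y + 3)*3
  = 13.5 + 6y + 9
  = 22.5 + 6y
Step 2: Integrate over y in [2,6]:
  integral(22.5 + 6y, y=2..6)
  = 22.5*4 + 6*(6^2 - 2^2)/2
  = 90 + 96
  = 186


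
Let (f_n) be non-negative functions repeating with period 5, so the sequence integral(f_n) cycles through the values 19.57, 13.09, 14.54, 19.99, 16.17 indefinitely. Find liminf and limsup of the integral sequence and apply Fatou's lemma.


The sequence (integral(f_n)) is periodic with period 5, repeating the values 19.57, 13.09, 14.54, 19.99, 16.17 indefinitely.
Step 1: For a periodic sequence, every tail (a_m, a_(m+1), ...) contains all 5 period values infinitely often.
Step 2: Hence inf of every tail = min of the period values = min(19.57, 13.09, 14.54, 19.99, 16.17) = 13.09.
        liminf_n integral(f_n) = sup over m of (inf of tail from m) = 13.09.
Step 3: Similarly sup of every tail = max of the period values = 19.99.
        limsup_n integral(f_n) = 19.99.
Step 4: Fatou's lemma: integral(liminf_n f_n) <= liminf_n integral(f_n) = 13.09.
        So the integral of the pointwise liminf is at most 13.09.


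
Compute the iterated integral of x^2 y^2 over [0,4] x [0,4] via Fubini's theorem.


By Fubini's theorem, the double integral factors as a product of single integrals:
Step 1: integral_0^4 x^2 dx = [x^3/3] from 0 to 4
     = 4^3/3 = 21.333333
Step 2: integral_0^4 y^2 dy = [y^3/3] from 0 to 4
     = 4^3/3 = 21.333333
Step 3: Double integral = 21.333333 * 21.333333 = 455.111111


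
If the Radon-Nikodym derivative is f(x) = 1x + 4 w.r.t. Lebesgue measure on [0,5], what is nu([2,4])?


nu(A) = integral_A (dnu/dmu) dmu = integral_2^4 (1x + 4) dx
Step 1: Antiderivative F(x) = (1/2)x^2 + 4x
Step 2: F(4) = (1/2)*4^2 + 4*4 = 8 + 16 = 24
Step 3: F(2) = (1/2)*2^2 + 4*2 = 2 + 8 = 10
Step 4: nu([2,4]) = F(4) - F(2) = 24 - 10 = 14


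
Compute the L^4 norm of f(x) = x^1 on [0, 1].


Step 1: ||f||_4 = (integral_0^1 |x^1|^4 dx)^(1/4)
     = (integral_0^1 x^4 dx)^(1/4)
Step 2: integral_0^1 x^4 dx = [x^5/(5)] from 0 to 1 = 1^5/5
     = 1/5 = 0.2
Step 3: ||f||_4 = (0.2)^(1/4) = 0.66874


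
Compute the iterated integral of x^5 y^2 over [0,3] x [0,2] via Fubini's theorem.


By Fubini's theorem, the double integral factors as a product of single integrals:
Step 1: integral_0^3 x^5 dx = [x^6/6] from 0 to 3
     = 3^6/6 = 121.5
Step 2: integral_0^2 y^2 dy = [y^3/3] from 0 to 2
     = 2^3/3 = 2.666667
Step 3: Double integral = 121.5 * 2.666667 = 324


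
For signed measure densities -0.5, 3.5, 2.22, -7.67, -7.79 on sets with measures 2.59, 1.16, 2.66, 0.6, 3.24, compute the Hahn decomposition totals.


Step 1: Compute signed measure on each set:
  Set 1: -0.5 * 2.59 = -1.295
  Set 2: 3.5 * 1.16 = 4.06
  Set 3: 2.22 * 2.66 = 5.9052
  Set 4: -7.67 * 0.6 = -4.602
  Set 5: -7.79 * 3.24 = -25.2396
Step 2: Total signed measure = (-1.295) + (4.06) + (5.9052) + (-4.602) + (-25.2396)
     = -21.1714
Step 3: Positive part mu+(X) = sum of positive contributions = 9.9652
Step 4: Negative part mu-(X) = |sum of negative contributions| = 31.1366


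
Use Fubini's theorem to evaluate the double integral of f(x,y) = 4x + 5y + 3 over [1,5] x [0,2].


By Fubini, integrate in x first, then y.
Step 1: Fix y, integrate over x in [1,5]:
  integral(4x + 5y + 3, x=1..5)
  = 4*(5^2 - 1^2)/2 + (5y + 3)*(5 - 1)
  = 48 + (5y + 3)*4
  = 48 + 20y + 12
  = 60 + 20y
Step 2: Integrate over y in [0,2]:
  integral(60 + 20y, y=0..2)
  = 60*2 + 20*(2^2 - 0^2)/2
  = 120 + 40
  = 160


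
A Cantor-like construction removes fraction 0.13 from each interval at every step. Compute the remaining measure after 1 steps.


Step 1: At each step, fraction remaining = 1 - 0.13 = 0.87
Step 2: After 1 steps, measure = (0.87)^1
Step 3: Computing the power step by step:
  After step 1: 0.87
Result = 0.87


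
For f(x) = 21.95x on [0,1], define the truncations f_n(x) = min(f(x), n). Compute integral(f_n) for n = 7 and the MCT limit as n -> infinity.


f(x) = 21.95x on [0,1]; f_n(x) = min(21.95x, n). At n = 7:
Step 1: f(x) reaches 7 at x = 7/21.95 = 0.318907
Step 2: integral(f_7) = integral(21.95x, 0, 0.318907) + integral(7, 0.318907, 1)
       = 21.95*0.318907^2/2 + 7*(1 - 0.318907)
       = 1.116173 + 4.767654
       = 5.883827
Step 3: As n -> infinity, f_n increases to f, so by MCT integral(f_n) -> integral(f) = 21.95/2 = 10.975.
Convergence: integral(f_7) = 5.883827 -> 10.975 as n -> infinity


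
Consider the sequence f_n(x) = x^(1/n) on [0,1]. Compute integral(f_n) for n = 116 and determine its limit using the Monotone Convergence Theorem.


At n = 116: f_116(x) = x^(1/116).
Step 1: integral(x^(1/116), 0, 1) = [x^(1/116+1) / (1/116+1)] from 0 to 1
     = 1 / (1/116 + 1) = 1 / ((116+1)/116) = 116/(116+1)
     = 116/117 = 0.991453
Step 2: As n -> infinity, f_n(x) = x^(1/n) -> 1 for x in (0,1], and f_n is increasing in n.
By MCT, lim_n integral(f_n) = integral(lim_n f_n) = integral(1, 0, 1) = 1.
Step 3: Verify convergence: 116/117 = 0.991453 -> 1


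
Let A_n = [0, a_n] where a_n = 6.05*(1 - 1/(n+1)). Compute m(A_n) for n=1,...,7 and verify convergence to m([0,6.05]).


By continuity of measure from below: if A_n increases to A, then m(A_n) -> m(A).
Here A = [0, 6.05], so m(A) = 6.05
Step 1: a_1 = 6.05*(1 - 1/2) = 3.025, m(A_1) = 3.025
Step 2: a_2 = 6.05*(1 - 1/3) = 4.0333, m(A_2) = 4.0333
Step 3: a_3 = 6.05*(1 - 1/4) = 4.5375, m(A_3) = 4.5375
Step 4: a_4 = 6.05*(1 - 1/5) = 4.84, m(A_4) = 4.84
Step 5: a_5 = 6.05*(1 - 1/6) = 5.0417, m(A_5) = 5.0417
Step 6: a_6 = 6.05*(1 - 1/7) = 5.1857, m(A_6) = 5.1857
Step 7: a_7 = 6.05*(1 - 1/8) = 5.2938, m(A_7) = 5.2938
Limit: m(A_n) -> m([0,6.05]) = 6.05


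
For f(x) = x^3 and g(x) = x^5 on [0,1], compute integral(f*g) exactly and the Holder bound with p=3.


Step 1: Exact integral of f*g = integral(x^8, 0, 1) = 1/9
     = 0.111111
Step 2: Holder bound with p=3, q=1.5:
  ||f||_p = (integral x^9 dx)^(1/3) = (1/10)^(1/3) = 0.464159
  ||g||_q = (integral x^7.5 dx)^(1/1.5) = (1/8.5)^(1/1.5) = 0.240097
Step 3: Holder bound = ||f||_p * ||g||_q = 0.464159 * 0.240097 = 0.111443
Verification: 0.111111 <= 0.111443 (Holder holds)


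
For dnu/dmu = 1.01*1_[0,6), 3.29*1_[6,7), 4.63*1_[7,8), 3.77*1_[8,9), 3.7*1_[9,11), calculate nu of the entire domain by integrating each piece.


Integrate each piece of the Radon-Nikodym derivative:
Step 1: integral_0^6 1.01 dx = 1.01*(6-0) = 1.01*6 = 6.06
Step 2: integral_6^7 3.29 dx = 3.29*(7-6) = 3.29*1 = 3.29
Step 3: integral_7^8 4.63 dx = 4.63*(8-7) = 4.63*1 = 4.63
Step 4: integral_8^9 3.77 dx = 3.77*(9-8) = 3.77*1 = 3.77
Step 5: integral_9^11 3.7 dx = 3.7*(11-9) = 3.7*2 = 7.4
Total: 6.06 + 3.29 + 4.63 + 3.77 + 7.4 = 25.15


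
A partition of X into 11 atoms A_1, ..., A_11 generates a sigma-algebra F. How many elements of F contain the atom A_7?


Each element of F is a union of some subset S of the 11 atoms.
The element contains A_7 iff A_7 is in S.
So we count subsets S of {A_1,...,A_11} with A_7 in S: choose freely among the other 10 atoms.
Count = 2^(11-1) = 2^10 = 1024.


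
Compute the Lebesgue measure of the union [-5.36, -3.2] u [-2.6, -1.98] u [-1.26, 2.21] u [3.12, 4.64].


For pairwise disjoint intervals, m(union) = sum of lengths.
= (-3.2 - -5.36) + (-1.98 - -2.6) + (2.21 - -1.26) + (4.64 - 3.12)
= 2.16 + 0.62 + 3.47 + 1.52
= 7.77


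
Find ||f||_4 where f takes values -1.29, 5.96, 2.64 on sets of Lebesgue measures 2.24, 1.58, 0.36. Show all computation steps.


Step 1: Compute |f_i|^4 for each value:
  |-1.29|^4 = 2.769229
  |5.96|^4 = 1261.784067
  |2.64|^4 = 48.575324
Step 2: Multiply by measures and sum:
  2.769229 * 2.24 = 6.203073
  1261.784067 * 1.58 = 1993.618825
  48.575324 * 0.36 = 17.487117
Sum = 6.203073 + 1993.618825 + 17.487117 = 2017.309014
Step 3: Take the p-th root:
||f||_4 = (2017.309014)^(1/4) = 6.701825


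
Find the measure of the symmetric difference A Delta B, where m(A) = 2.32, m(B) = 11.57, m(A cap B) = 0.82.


m(A Delta B) = m(A) + m(B) - 2*m(A n B)
= 2.32 + 11.57 - 2*0.82
= 2.32 + 11.57 - 1.64
= 12.25


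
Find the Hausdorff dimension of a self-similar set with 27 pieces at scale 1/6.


For a self-similar set with N copies scaled by 1/r:
dim_H = log(N)/log(r) = log(27)/log(6)
= 3.295837/1.791759
= 1.839442


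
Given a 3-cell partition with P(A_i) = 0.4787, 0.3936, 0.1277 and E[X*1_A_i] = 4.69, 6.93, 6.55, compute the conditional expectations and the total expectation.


For each cell A_i: E[X|A_i] = E[X*1_A_i] / P(A_i)
Step 1: E[X|A_1] = 4.69 / 0.4787 = 9.797368
Step 2: E[X|A_2] = 6.93 / 0.3936 = 17.606707
Step 3: E[X|A_3] = 6.55 / 0.1277 = 51.292091
Verification: E[X] = sum E[X*1_A_i] = 4.69 + 6.93 + 6.55 = 18.17


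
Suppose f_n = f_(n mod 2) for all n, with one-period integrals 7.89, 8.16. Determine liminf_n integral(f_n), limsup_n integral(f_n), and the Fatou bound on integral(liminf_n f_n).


The sequence (integral(f_n)) is periodic with period 2, repeating the values 7.89, 8.16 indefinitely.
Step 1: For a periodic sequence, every tail (a_m, a_(m+1), ...) contains all 2 period values infinitely often.
Step 2: Hence inf of every tail = min of the period values = min(7.89, 8.16) = 7.89.
        liminf_n integral(f_n) = sup over m of (inf of tail from m) = 7.89.
Step 3: Similarly sup of every tail = max of the period values = 8.16.
        limsup_n integral(f_n) = 8.16.
Step 4: Fatou's lemma: integral(liminf_n f_n) <= liminf_n integral(f_n) = 7.89.
        So the integral of the pointwise liminf is at most 7.89.


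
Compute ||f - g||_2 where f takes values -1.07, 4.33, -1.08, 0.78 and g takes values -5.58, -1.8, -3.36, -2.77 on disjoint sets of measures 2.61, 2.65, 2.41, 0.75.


Step 1: Compute differences f_i - g_i:
  -1.07 - -5.58 = 4.51
  4.33 - -1.8 = 6.13
  -1.08 - -3.36 = 2.28
  0.78 - -2.77 = 3.55
Step 2: Compute |diff|^2 * measure for each set:
  |4.51|^2 * 2.61 = 20.3401 * 2.61 = 53.087661
  |6.13|^2 * 2.65 = 37.5769 * 2.65 = 99.578785
  |2.28|^2 * 2.41 = 5.1984 * 2.41 = 12.528144
  |3.55|^2 * 0.75 = 12.6025 * 0.75 = 9.451875
Step 3: Sum = 174.646465
Step 4: ||f-g||_2 = (174.646465)^(1/2) = 13.215387


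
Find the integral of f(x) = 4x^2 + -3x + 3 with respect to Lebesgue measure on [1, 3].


The Lebesgue integral of a Riemann-integrable function agrees with the Riemann integral.
Antiderivative F(x) = (4/3)x^3 + (-3/2)x^2 + 3x
F(3) = (4/3)*3^3 + (-3/2)*3^2 + 3*3
     = (4/3)*27 + (-3/2)*9 + 3*3
     = 36 + -13.5 + 9
     = 31.5
F(1) = 2.833333
Integral = F(3) - F(1) = 31.5 - 2.833333 = 28.666667


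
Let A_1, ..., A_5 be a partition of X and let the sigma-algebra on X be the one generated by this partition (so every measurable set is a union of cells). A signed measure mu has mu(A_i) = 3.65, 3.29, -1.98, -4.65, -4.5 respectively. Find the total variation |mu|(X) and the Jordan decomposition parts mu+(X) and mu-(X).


Step 1: Every measurable set is a union of atoms (the cells / points), so a Hahn decomposition is
  obtained by grouping atoms by sign: P = union of atoms with mu > 0, N = union of the remaining atoms.
  Atoms in P (indices): 1, 2;  atoms in N (indices): 3, 4, 5
  Positive values: 3.65, 3.29
  Negative values: -1.98, -4.65, -4.5
Step 2: mu+(X) = mu(P) = sum of positive atom values = 6.94
Step 3: mu-(X) = -mu(N) = sum of |negative atom values| = 11.13
Step 4: |mu|(X) = mu+(X) + mu-(X) = 6.94 + 11.13 = 18.07


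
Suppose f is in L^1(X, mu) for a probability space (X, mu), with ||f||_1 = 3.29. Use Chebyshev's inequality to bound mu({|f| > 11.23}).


Chebyshev/Markov inequality: mu(|f| > eps) <= (||f||_p / eps)^p
Step 1: ||f||_1 / eps = 3.29 / 11.23 = 0.292965
Step 2: Raise to power p = 1:
  (0.292965)^1 = 0.292965
Step 3: Therefore mu(|f| > 11.23) <= 0.292965


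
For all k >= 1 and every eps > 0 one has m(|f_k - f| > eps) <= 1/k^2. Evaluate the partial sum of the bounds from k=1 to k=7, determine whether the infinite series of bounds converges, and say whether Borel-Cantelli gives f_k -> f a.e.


Step 1: List the terms 1/k^2 for k = 1 to 7:
  k=1: 1
  k=2: 0.25
  k=3: 0.111111
  k=4: 0.0625
  k=5: 0.04
  k=6: 0.027778
  k=7: 0.020408
Step 2: Partial sum = 1 + 0.25 + 0.111111 + 0.0625 + 0.04 + 0.027778 + 0.020408
     = 1.511797
Step 3: The full series sum_(k>=1) 1/k^2 converges (p-series with p = 2 > 1; a constant multiple of a convergent series converges).
Step 4: Fix eps > 0. Since sum_k m(|f_k - f| > eps) < infinity, the Borel-Cantelli lemma gives
        m(limsup_k {|f_k - f| > eps}) = 0, i.e. for a.e. x, |f_k(x) - f(x)| <= eps for all large k.
        Applying this with eps = 1/j for j = 1, 2, ... and intersecting the countably many full-measure sets,
        for a.e. x we get limsup_k |f_k(x) - f(x)| <= 1/j for every j, hence f_k -> f almost everywhere.
Conclusion: series converges; Borel-Cantelli yields f_k -> f a.e.


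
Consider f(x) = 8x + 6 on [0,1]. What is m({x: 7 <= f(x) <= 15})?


f^(-1)([7, 15]) = {x : 7 <= 8x + 6 <= 15}
Solving: (7 - 6)/8 <= x <= (15 - 6)/8
= [0.125, 1.125]
Intersecting with [0,1]: [0.125, 1]
Measure = 1 - 0.125 = 0.875


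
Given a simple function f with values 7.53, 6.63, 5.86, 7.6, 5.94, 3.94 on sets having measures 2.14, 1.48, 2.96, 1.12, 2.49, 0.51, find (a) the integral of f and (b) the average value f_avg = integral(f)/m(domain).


Step 1: Integral = sum(value_i * measure_i)
= 7.53*2.14 + 6.63*1.48 + 5.86*2.96 + 7.6*1.12 + 5.94*2.49 + 3.94*0.51
= 16.1142 + 9.8124 + 17.3456 + 8.512 + 14.7906 + 2.0094
= 68.5842
Step 2: Total measure of domain = 2.14 + 1.48 + 2.96 + 1.12 + 2.49 + 0.51 = 10.7
Step 3: Average value = 68.5842 / 10.7 = 6.409738


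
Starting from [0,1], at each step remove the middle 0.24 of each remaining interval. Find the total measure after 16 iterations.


Step 1: At each step, fraction remaining = 1 - 0.24 = 0.76
Step 2: After 16 steps, measure = (0.76)^16
Result = 0.012388


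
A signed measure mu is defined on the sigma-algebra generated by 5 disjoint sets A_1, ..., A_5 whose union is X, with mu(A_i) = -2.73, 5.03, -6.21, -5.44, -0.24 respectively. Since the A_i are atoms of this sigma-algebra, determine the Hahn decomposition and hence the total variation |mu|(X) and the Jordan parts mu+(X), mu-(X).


Step 1: Every measurable set is a union of atoms (the cells / points), so a Hahn decomposition is
  obtained by grouping atoms by sign: P = union of atoms with mu > 0, N = union of the remaining atoms.
  Atoms in P (indices): 2;  atoms in N (indices): 1, 3, 4, 5
  Positive values: 5.03
  Negative values: -2.73, -6.21, -5.44, -0.24
Step 2: mu+(X) = mu(P) = sum of positive atom values = 5.03
Step 3: mu-(X) = -mu(N) = sum of |negative atom values| = 14.62
Step 4: |mu|(X) = mu+(X) + mu-(X) = 5.03 + 14.62 = 19.65


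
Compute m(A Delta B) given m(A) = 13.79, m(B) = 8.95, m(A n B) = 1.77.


m(A Delta B) = m(A) + m(B) - 2*m(A n B)
= 13.79 + 8.95 - 2*1.77
= 13.79 + 8.95 - 3.54
= 19.2


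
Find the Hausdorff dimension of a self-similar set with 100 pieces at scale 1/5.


For a self-similar set with N copies scaled by 1/r:
dim_H = log(N)/log(r) = log(100)/log(5)
= 4.60517/1.609438
= 2.861353


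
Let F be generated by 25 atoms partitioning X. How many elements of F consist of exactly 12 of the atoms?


Each element of F is a union of some subset of the 25 atoms.
Elements that are unions of exactly 12 atoms correspond to 12-element subsets of the 25 atoms.
Count = C(25, 12) = 25! / (12! * 13!) = 5200300.


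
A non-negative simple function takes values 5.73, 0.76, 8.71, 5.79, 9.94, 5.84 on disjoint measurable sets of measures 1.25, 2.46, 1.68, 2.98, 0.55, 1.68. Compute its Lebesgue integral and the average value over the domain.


Step 1: Integral = sum(value_i * measure_i)
= 5.73*1.25 + 0.76*2.46 + 8.71*1.68 + 5.79*2.98 + 9.94*0.55 + 5.84*1.68
= 7.1625 + 1.8696 + 14.6328 + 17.2542 + 5.467 + 9.8112
= 56.1973
Step 2: Total measure of domain = 1.25 + 2.46 + 1.68 + 2.98 + 0.55 + 1.68 = 10.6
Step 3: Average value = 56.1973 / 10.6 = 5.301632


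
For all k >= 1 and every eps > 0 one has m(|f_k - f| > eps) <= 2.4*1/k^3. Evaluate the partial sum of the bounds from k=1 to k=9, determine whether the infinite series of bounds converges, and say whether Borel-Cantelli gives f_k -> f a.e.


Step 1: List the terms 2.4*1/k^3 for k = 1 to 9:
  k=1: 2.4
  k=2: 0.3
  k=3: 0.088889
  k=4: 0.0375
  k=5: 0.0192
  k=6: 0.011111
  k=7: 0.006997
  k=8: 0.004687
  k=9: 0.003292
Step 2: Partial sum = 2.4 + 0.3 + 0.088889 + 0.0375 + 0.0192 + 0.011111 + 0.006997 + 0.004687 + 0.003292
     = 2.871677
Step 3: The full series sum_(k>=1) 2.4*1/k^3 converges (p-series with p = 3 > 1; a constant multiple of a convergent series converges).
Step 4: Fix eps > 0. Since sum_k m(|f_k - f| > eps) < infinity, the Borel-Cantelli lemma gives
        m(limsup_k {|f_k - f| > eps}) = 0, i.e. for a.e. x, |f_k(x) - f(x)| <= eps for all large k.
        Applying this with eps = 1/j for j = 1, 2, ... and intersecting the countably many full-measure sets,
        for a.e. x we get limsup_k |f_k(x) - f(x)| <= 1/j for every j, hence f_k -> f almost everywhere.
Conclusion: series converges; Borel-Cantelli yields f_k -> f a.e.


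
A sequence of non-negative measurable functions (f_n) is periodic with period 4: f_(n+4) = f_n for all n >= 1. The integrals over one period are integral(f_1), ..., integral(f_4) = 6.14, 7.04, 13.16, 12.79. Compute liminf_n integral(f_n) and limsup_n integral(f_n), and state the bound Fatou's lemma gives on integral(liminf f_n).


The sequence (integral(f_n)) is periodic with period 4, repeating the values 6.14, 7.04, 13.16, 12.79 indefinitely.
Step 1: For a periodic sequence, every tail (a_m, a_(m+1), ...) contains all 4 period values infinitely often.
Step 2: Hence inf of every tail = min of the period values = min(6.14, 7.04, 13.16, 12.79) = 6.14.
        liminf_n integral(f_n) = sup over m of (inf of tail from m) = 6.14.
Step 3: Similarly sup of every tail = max of the period values = 13.16.
        limsup_n integral(f_n) = 13.16.
Step 4: Fatou's lemma: integral(liminf_n f_n) <= liminf_n integral(f_n) = 6.14.
        So the integral of the pointwise liminf is at most 6.14.


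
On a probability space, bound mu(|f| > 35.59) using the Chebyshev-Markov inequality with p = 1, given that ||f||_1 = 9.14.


Chebyshev/Markov inequality: mu(|f| > eps) <= (||f||_p / eps)^p
Step 1: ||f||_1 / eps = 9.14 / 35.59 = 0.256814
Step 2: Raise to power p = 1:
  (0.256814)^1 = 0.256814
Step 3: Therefore mu(|f| > 35.59) <= 0.256814


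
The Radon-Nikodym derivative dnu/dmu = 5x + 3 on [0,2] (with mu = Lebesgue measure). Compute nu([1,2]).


nu(A) = integral_A (dnu/dmu) dmu = integral_1^2 (5x + 3) dx
Step 1: Antiderivative F(x) = (5/2)x^2 + 3x
Step 2: F(2) = (5/2)*2^2 + 3*2 = 10 + 6 = 16
Step 3: F(1) = (5/2)*1^2 + 3*1 = 2.5 + 3 = 5.5
Step 4: nu([1,2]) = F(2) - F(1) = 16 - 5.5 = 10.5


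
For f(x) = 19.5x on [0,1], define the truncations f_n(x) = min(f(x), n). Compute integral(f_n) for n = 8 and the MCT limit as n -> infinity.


f(x) = 19.5x on [0,1]; f_n(x) = min(19.5x, n). At n = 8:
Step 1: f(x) reaches 8 at x = 8/19.5 = 0.410256
Step 2: integral(f_8) = integral(19.5x, 0, 0.410256) + integral(8, 0.410256, 1)
       = 19.5*0.410256^2/2 + 8*(1 - 0.410256)
       = 1.641026 + 4.717949
       = 6.358974
Step 3: As n -> infinity, f_n increases to f, so by MCT integral(f_n) -> integral(f) = 19.5/2 = 9.75.
Convergence: integral(f_8) = 6.358974 -> 9.75 as n -> infinity


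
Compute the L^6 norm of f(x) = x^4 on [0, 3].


Step 1: ||f||_6 = (integral_0^3 |x^4|^6 dx)^(1/6)
     = (integral_0^3 x^24 dx)^(1/6)
Step 2: integral_0^3 x^24 dx = [x^25/(25)] from 0 to 3 = 3^25/25
     = 847288609443/25 = 3.389154e+10
Step 3: ||f||_6 = (3.389154e+10)^(1/6) = 56.887288


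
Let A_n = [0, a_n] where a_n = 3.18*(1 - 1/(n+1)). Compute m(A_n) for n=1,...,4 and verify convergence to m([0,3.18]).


By continuity of measure from below: if A_n increases to A, then m(A_n) -> m(A).
Here A = [0, 3.18], so m(A) = 3.18
Step 1: a_1 = 3.18*(1 - 1/2) = 1.59, m(A_1) = 1.59
Step 2: a_2 = 3.18*(1 - 1/3) = 2.12, m(A_2) = 2.12
Step 3: a_3 = 3.18*(1 - 1/4) = 2.385, m(A_3) = 2.385
Step 4: a_4 = 3.18*(1 - 1/5) = 2.544, m(A_4) = 2.544
Limit: m(A_n) -> m([0,3.18]) = 3.18


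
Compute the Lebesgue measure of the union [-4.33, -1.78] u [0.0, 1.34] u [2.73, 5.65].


For pairwise disjoint intervals, m(union) = sum of lengths.
= (-1.78 - -4.33) + (1.34 - 0.0) + (5.65 - 2.73)
= 2.55 + 1.34 + 2.92
= 6.81


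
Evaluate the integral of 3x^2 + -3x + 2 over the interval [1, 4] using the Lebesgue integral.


The Lebesgue integral of a Riemann-integrable function agrees with the Riemann integral.
Antiderivative F(x) = (3/3)x^3 + (-3/2)x^2 + 2x
F(4) = (3/3)*4^3 + (-3/2)*4^2 + 2*4
     = (3/3)*64 + (-3/2)*16 + 2*4
     = 64 + -24 + 8
     = 48
F(1) = 1.5
Integral = F(4) - F(1) = 48 - 1.5 = 46.5


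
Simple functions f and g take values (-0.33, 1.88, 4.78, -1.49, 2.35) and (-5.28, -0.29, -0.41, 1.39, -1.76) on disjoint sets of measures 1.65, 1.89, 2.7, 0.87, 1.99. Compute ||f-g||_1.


Step 1: Compute differences f_i - g_i:
  -0.33 - -5.28 = 4.95
  1.88 - -0.29 = 2.17
  4.78 - -0.41 = 5.19
  -1.49 - 1.39 = -2.88
  2.35 - -1.76 = 4.11
Step 2: Compute |diff|^1 * measure for each set:
  |4.95|^1 * 1.65 = 4.95 * 1.65 = 8.1675
  |2.17|^1 * 1.89 = 2.17 * 1.89 = 4.1013
  |5.19|^1 * 2.7 = 5.19 * 2.7 = 14.013
  |-2.88|^1 * 0.87 = 2.88 * 0.87 = 2.5056
  |4.11|^1 * 1.99 = 4.11 * 1.99 = 8.1789
Step 3: Sum = 36.9663
Step 4: ||f-g||_1 = (36.9663)^(1/1) = 36.9663


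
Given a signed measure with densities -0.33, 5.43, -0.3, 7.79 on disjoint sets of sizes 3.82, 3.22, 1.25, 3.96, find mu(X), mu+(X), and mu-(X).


Step 1: Compute signed measure on each set:
  Set 1: -0.33 * 3.82 = -1.2606
  Set 2: 5.43 * 3.22 = 17.4846
  Set 3: -0.3 * 1.25 = -0.375
  Set 4: 7.79 * 3.96 = 30.8484
Step 2: Total signed measure = (-1.2606) + (17.4846) + (-0.375) + (30.8484)
     = 46.6974
Step 3: Positive part mu+(X) = sum of positive contributions = 48.333
Step 4: Negative part mu-(X) = |sum of negative contributions| = 1.6356


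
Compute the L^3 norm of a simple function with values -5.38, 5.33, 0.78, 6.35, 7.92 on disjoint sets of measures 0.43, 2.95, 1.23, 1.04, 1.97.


Step 1: Compute |f_i|^3 for each value:
  |-5.38|^3 = 155.720872
  |5.33|^3 = 151.419437
  |0.78|^3 = 0.474552
  |6.35|^3 = 256.047875
  |7.92|^3 = 496.793088
Step 2: Multiply by measures and sum:
  155.720872 * 0.43 = 66.959975
  151.419437 * 2.95 = 446.687339
  0.474552 * 1.23 = 0.583699
  256.047875 * 1.04 = 266.28979
  496.793088 * 1.97 = 978.682383
Sum = 66.959975 + 446.687339 + 0.583699 + 266.28979 + 978.682383 = 1759.203186
Step 3: Take the p-th root:
||f||_3 = (1759.203186)^(1/3) = 12.071799


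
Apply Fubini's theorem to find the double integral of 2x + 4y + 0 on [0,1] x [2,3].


By Fubini, integrate in x first, then y.
Step 1: Fix y, integrate over x in [0,1]:
  integral(2x + 4y + 0, x=0..1)
  = 2*(1^2 - 0^2)/2 + (4y + 0)*(1 - 0)
  = 1 + (4y + 0)*1
  = 1 + 4y + 0
  = 1 + 4y
Step 2: Integrate over y in [2,3]:
  integral(1 + 4y, y=2..3)
  = 1*1 + 4*(3^2 - 2^2)/2
  = 1 + 10
  = 11


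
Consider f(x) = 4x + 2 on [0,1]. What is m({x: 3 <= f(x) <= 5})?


f^(-1)([3, 5]) = {x : 3 <= 4x + 2 <= 5}
Solving: (3 - 2)/4 <= x <= (5 - 2)/4
= [0.25, 0.75]
Intersecting with [0,1]: [0.25, 0.75]
Measure = 0.75 - 0.25 = 0.5


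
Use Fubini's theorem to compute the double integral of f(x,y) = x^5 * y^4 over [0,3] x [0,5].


By Fubini's theorem, the double integral factors as a product of single integrals:
Step 1: integral_0^3 x^5 dx = [x^6/6] from 0 to 3
     = 3^6/6 = 121.5
Step 2: integral_0^5 y^4 dy = [y^5/5] from 0 to 5
     = 5^5/5 = 625
Step 3: Double integral = 121.5 * 625 = 75937.5


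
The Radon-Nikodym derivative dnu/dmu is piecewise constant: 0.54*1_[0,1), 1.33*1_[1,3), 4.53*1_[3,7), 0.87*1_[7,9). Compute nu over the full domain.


Integrate each piece of the Radon-Nikodym derivative:
Step 1: integral_0^1 0.54 dx = 0.54*(1-0) = 0.54*1 = 0.54
Step 2: integral_1^3 1.33 dx = 1.33*(3-1) = 1.33*2 = 2.66
Step 3: integral_3^7 4.53 dx = 4.53*(7-3) = 4.53*4 = 18.12
Step 4: integral_7^9 0.87 dx = 0.87*(9-7) = 0.87*2 = 1.74
Total: 0.54 + 2.66 + 18.12 + 1.74 = 23.06


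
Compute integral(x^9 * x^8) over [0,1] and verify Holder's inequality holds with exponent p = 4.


Step 1: Exact integral of f*g = integral(x^17, 0, 1) = 1/18
     = 0.055556
Step 2: Holder bound with p=4, q=1.333333:
  ||f||_p = (integral x^36 dx)^(1/4) = (1/37)^(1/4) = 0.405461
  ||g||_q = (integral x^10.666667 dx)^(1/1.333333) = (1/11.666667)^(1/1.333333) = 0.158413
Step 3: Holder bound = ||f||_p * ||g||_q = 0.405461 * 0.158413 = 0.06423
Verification: 0.055556 <= 0.06423 (Holder holds)


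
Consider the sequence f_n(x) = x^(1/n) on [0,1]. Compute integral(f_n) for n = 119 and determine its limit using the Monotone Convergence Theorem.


At n = 119: f_119(x) = x^(1/119).
Step 1: integral(x^(1/119), 0, 1) = [x^(1/119+1) / (1/119+1)] from 0 to 1
     = 1 / (1/119 + 1) = 1 / ((119+1)/119) = 119/(119+1)
     = 119/120 = 0.991667
Step 2: As n -> infinity, f_n(x) = x^(1/n) -> 1 for x in (0,1], and f_n is increasing in n.
By MCT, lim_n integral(f_n) = integral(lim_n f_n) = integral(1, 0, 1) = 1.
Step 3: Verify convergence: 119/120 = 0.991667 -> 1


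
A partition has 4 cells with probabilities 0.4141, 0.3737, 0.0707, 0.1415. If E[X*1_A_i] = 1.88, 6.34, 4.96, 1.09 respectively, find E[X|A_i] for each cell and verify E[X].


For each cell A_i: E[X|A_i] = E[X*1_A_i] / P(A_i)
Step 1: E[X|A_1] = 1.88 / 0.4141 = 4.539966
Step 2: E[X|A_2] = 6.34 / 0.3737 = 16.96548
Step 3: E[X|A_3] = 4.96 / 0.0707 = 70.155587
Step 4: E[X|A_4] = 1.09 / 0.1415 = 7.70318
Verification: E[X] = sum E[X*1_A_i] = 1.88 + 6.34 + 4.96 + 1.09 = 14.27


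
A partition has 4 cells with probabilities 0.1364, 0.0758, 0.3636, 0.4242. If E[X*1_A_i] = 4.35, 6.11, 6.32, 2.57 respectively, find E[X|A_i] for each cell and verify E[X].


For each cell A_i: E[X|A_i] = E[X*1_A_i] / P(A_i)
Step 1: E[X|A_1] = 4.35 / 0.1364 = 31.891496
Step 2: E[X|A_2] = 6.11 / 0.0758 = 80.60686
Step 3: E[X|A_3] = 6.32 / 0.3636 = 17.381738
Step 4: E[X|A_4] = 2.57 / 0.4242 = 6.058463
Verification: E[X] = sum E[X*1_A_i] = 4.35 + 6.11 + 6.32 + 2.57 = 19.35


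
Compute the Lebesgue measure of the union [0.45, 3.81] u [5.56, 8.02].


For pairwise disjoint intervals, m(union) = sum of lengths.
= (3.81 - 0.45) + (8.02 - 5.56)
= 3.36 + 2.46
= 5.82


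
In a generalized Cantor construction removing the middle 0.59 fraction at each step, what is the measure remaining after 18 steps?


Step 1: At each step, fraction remaining = 1 - 0.59 = 0.41
Step 2: After 18 steps, measure = (0.41)^18
Result = 1.071789e-07


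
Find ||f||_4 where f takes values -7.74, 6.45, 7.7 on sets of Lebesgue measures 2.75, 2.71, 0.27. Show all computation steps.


Step 1: Compute |f_i|^4 for each value:
  |-7.74|^4 = 3588.920538
  |6.45|^4 = 1730.768006
  |7.7|^4 = 3515.3041
Step 2: Multiply by measures and sum:
  3588.920538 * 2.75 = 9869.531479
  1730.768006 * 2.71 = 4690.381297
  3515.3041 * 0.27 = 949.132107
Sum = 9869.531479 + 4690.381297 + 949.132107 = 15509.044883
Step 3: Take the p-th root:
||f||_4 = (15509.044883)^(1/4) = 11.159539


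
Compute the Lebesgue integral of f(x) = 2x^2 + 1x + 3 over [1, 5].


The Lebesgue integral of a Riemann-integrable function agrees with the Riemann integral.
Antiderivative F(x) = (2/3)x^3 + (1/2)x^2 + 3x
F(5) = (2/3)*5^3 + (1/2)*5^2 + 3*5
     = (2/3)*125 + (1/2)*25 + 3*5
     = 83.333333 + 12.5 + 15
     = 110.833333
F(1) = 4.166667
Integral = F(5) - F(1) = 110.833333 - 4.166667 = 106.666667


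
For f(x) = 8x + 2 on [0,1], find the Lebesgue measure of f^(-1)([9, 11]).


f^(-1)([9, 11]) = {x : 9 <= 8x + 2 <= 11}
Solving: (9 - 2)/8 <= x <= (11 - 2)/8
= [0.875, 1.125]
Intersecting with [0,1]: [0.875, 1]
Measure = 1 - 0.875 = 0.125


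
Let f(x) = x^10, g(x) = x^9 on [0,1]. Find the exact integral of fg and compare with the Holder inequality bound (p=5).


Step 1: Exact integral of f*g = integral(x^19, 0, 1) = 1/20
     = 0.05
Step 2: Holder bound with p=5, q=1.25:
  ||f||_p = (integral x^50 dx)^(1/5) = (1/51)^(1/5) = 0.455497
  ||g||_q = (integral x^11.25 dx)^(1/1.25) = (1/12.25)^(1/1.25) = 0.134738
Step 3: Holder bound = ||f||_p * ||g||_q = 0.455497 * 0.134738 = 0.061373
Verification: 0.05 <= 0.061373 (Holder holds)


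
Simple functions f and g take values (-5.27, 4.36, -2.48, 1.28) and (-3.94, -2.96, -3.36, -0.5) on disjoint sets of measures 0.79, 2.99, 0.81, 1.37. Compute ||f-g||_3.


Step 1: Compute differences f_i - g_i:
  -5.27 - -3.94 = -1.33
  4.36 - -2.96 = 7.32
  -2.48 - -3.36 = 0.88
  1.28 - -0.5 = 1.78
Step 2: Compute |diff|^3 * measure for each set:
  |-1.33|^3 * 0.79 = 2.352637 * 0.79 = 1.858583
  |7.32|^3 * 2.99 = 392.223168 * 2.99 = 1172.747272
  |0.88|^3 * 0.81 = 0.681472 * 0.81 = 0.551992
  |1.78|^3 * 1.37 = 5.639752 * 1.37 = 7.72646
Step 3: Sum = 1182.884308
Step 4: ||f-g||_3 = (1182.884308)^(1/3) = 10.575821


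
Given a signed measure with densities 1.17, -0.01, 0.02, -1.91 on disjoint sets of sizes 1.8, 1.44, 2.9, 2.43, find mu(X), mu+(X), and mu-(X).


Step 1: Compute signed measure on each set:
  Set 1: 1.17 * 1.8 = 2.106
  Set 2: -0.01 * 1.44 = -0.0144
  Set 3: 0.02 * 2.9 = 0.058
  Set 4: -1.91 * 2.43 = -4.6413
Step 2: Total signed measure = (2.106) + (-0.0144) + (0.058) + (-4.6413)
     = -2.4917
Step 3: Positive part mu+(X) = sum of positive contributions = 2.164
Step 4: Negative part mu-(X) = |sum of negative contributions| = 4.6557


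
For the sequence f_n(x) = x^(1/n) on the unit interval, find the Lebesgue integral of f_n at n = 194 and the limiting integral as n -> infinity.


At n = 194: f_194(x) = x^(1/194).
Step 1: integral(x^(1/194), 0, 1) = [x^(1/194+1) / (1/194+1)] from 0 to 1
     = 1 / (1/194 + 1) = 1 / ((194+1)/194) = 194/(194+1)
     = 194/195 = 0.994872
Step 2: As n -> infinity, f_n(x) = x^(1/n) -> 1 for x in (0,1], and f_n is increasing in n.
By MCT, lim_n integral(f_n) = integral(lim_n f_n) = integral(1, 0, 1) = 1.
Step 3: Verify convergence: 194/195 = 0.994872 -> 1


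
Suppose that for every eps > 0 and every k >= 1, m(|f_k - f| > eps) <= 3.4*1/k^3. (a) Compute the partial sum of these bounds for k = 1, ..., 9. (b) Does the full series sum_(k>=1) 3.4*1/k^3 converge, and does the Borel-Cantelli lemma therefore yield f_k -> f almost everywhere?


Step 1: List the terms 3.4*1/k^3 for k = 1 to 9:
  k=1: 3.4
  k=2: 0.425
  k=3: 0.125926
  k=4: 0.053125
  k=5: 0.0272
  k=6: 0.015741
  k=7: 0.009913
  k=8: 0.006641
  k=9: 0.004664
Step 2: Partial sum = 3.4 + 0.425 + 0.125926 + 0.053125 + 0.0272 + 0.015741 + 0.009913 + 0.006641 + 0.004664
     = 4.068209
Step 3: The full series sum_(k>=1) 3.4*1/k^3 converges (p-series with p = 3 > 1; a constant multiple of a convergent series converges).
Step 4: Fix eps > 0. Since sum_k m(|f_k - f| > eps) < infinity, the Borel-Cantelli lemma gives
        m(limsup_k {|f_k - f| > eps}) = 0, i.e. for a.e. x, |f_k(x) - f(x)| <= eps for all large k.
        Applying this with eps = 1/j for j = 1, 2, ... and intersecting the countably many full-measure sets,
        for a.e. x we get limsup_k |f_k(x) - f(x)| <= 1/j for every j, hence f_k -> f almost everywhere.
Conclusion: series converges; Borel-Cantelli yields f_k -> f a.e.


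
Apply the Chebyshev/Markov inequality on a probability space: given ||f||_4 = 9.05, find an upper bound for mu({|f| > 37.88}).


Chebyshev/Markov inequality: mu(|f| > eps) <= (||f||_p / eps)^p
Step 1: ||f||_4 / eps = 9.05 / 37.88 = 0.238912
Step 2: Raise to power p = 4:
  (0.238912)^4 = 0.003258
Step 3: Therefore mu(|f| > 37.88) <= 0.003258
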